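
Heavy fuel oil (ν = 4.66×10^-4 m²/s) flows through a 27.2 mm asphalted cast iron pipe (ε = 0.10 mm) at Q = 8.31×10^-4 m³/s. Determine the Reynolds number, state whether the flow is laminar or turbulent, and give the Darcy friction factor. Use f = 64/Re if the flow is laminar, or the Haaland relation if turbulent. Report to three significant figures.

Re ≈ 83.5; laminar; f = 64/Re ≈ 0.767

V = 4Q/(πD²) = 1.430 m/s
Re = VD/ν = 1.430·0.0272/4.66×10^-4 = 83.5
Re < 2300 → laminar → f = 64/Re = 0.7667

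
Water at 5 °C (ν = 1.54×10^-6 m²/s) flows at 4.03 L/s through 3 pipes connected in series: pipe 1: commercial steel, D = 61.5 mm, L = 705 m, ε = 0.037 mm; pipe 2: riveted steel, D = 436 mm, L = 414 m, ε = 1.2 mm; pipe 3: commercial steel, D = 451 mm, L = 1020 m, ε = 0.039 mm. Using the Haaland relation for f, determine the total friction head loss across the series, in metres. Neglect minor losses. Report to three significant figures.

H ≈ 24.0 m

Pipe 1: V = 1.357 m/s, Re = 5.42×10^4, ε/D = 6.02×10^-4, f = 0.02228, h_1 = f(L/D)V²/2g = 23.96 m
Pipe 2: V = 0.02699 m/s, Re = 7640, ε/D = 0.00275, f = 0.03653, h_2 = f(L/D)V²/2g = 0.001288 m
Pipe 3: V = 0.02523 m/s, Re = 7390, ε/D = 8.65×10^-5, f = 0.03370, h_3 = f(L/D)V²/2g = 0.002472 m
Series → Q common, losses add: H = Σh = 23.96 m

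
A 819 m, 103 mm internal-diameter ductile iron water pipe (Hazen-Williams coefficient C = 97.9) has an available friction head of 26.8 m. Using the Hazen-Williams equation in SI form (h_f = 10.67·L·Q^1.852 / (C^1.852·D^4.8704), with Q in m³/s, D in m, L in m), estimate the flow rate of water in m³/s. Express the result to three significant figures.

Q ≈ 0.0109 m³/s

Rearranging: Q = [h_f·C^1.852·D^4.8704 / (10.67·L)]^(1/1.852)
Q = [26.8·97.9^1.852·0.103^4.8704 / (10.67·819)]^0.540 = 0.01091 m³/s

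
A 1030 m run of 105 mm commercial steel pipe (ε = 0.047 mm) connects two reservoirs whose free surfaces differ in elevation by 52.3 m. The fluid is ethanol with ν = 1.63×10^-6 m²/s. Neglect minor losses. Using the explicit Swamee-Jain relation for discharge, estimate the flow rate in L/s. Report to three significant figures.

Swamee-Jain (Type II): Q = -0.965·√(gD⁵h_f/L)·ln[ε/(3.7D) + √(3.17ν²L/(gD³h_f))]
√(gD⁵h_f/L) = √(9.81·0.105⁵·52.3/1030) = 0.002521
ε/(3.7D) = 1.21×10^-4; √(3.17ν²L/(gD³h_f)) = 1.21×10^-4
Q = -0.965·0.002521·ln(2.418×10^-4) = 0.02026 m³/s
Check: V = 2.34 m/s, Re = 1.51×10^5, f = 0.01920, h_f = 52.6 m ≈ 52.3 m ✓

Q ≈ 20.3 L/s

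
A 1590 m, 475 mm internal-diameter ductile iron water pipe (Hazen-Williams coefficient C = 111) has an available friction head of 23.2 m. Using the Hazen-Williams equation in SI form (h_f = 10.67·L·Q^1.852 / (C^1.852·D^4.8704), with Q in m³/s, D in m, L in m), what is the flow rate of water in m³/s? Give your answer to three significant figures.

Q ≈ 0.445 m³/s

Rearranging: Q = [h_f·C^1.852·D^4.8704 / (10.67·L)]^(1/1.852)
Q = [23.2·111^1.852·0.475^4.8704 / (10.67·1590)]^0.540 = 0.4453 m³/s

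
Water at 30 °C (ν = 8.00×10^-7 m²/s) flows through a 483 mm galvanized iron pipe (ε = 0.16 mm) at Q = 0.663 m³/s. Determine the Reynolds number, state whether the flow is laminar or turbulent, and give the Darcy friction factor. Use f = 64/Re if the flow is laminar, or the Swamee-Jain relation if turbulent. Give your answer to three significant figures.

Re ≈ 2.18×10^6; turbulent; f ≈ 0.0157

V = 4Q/(πD²) = 3.619 m/s
Re = VD/ν = 3.619·0.483/8.00×10^-7 = 2.18×10^6
Re > 4000 → turbulent; ε/D = 3.31×10^-4
Swamee-Jain: f = 0.01565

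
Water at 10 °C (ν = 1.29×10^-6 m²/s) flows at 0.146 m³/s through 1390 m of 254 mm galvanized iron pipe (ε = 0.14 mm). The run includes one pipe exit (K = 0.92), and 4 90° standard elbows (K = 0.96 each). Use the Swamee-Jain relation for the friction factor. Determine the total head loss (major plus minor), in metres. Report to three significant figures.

V = 4Q/(πD²) = 2.881 m/s; V²/2g = 0.4231 m
Re = 5.67×10^5, ε/D = 5.51×10^-4 → f = 0.01799 (Swamee-Jain)
Major: h_f = f(L/D)·V²/2g = 0.01799·5472·0.4231 = 41.65 m
Minor: ΣK = 4.76; h_m = ΣK·V²/2g = 2.014 m
Total H_L = 41.65 + 2.014 = 43.67 m

H_L ≈ 43.7 m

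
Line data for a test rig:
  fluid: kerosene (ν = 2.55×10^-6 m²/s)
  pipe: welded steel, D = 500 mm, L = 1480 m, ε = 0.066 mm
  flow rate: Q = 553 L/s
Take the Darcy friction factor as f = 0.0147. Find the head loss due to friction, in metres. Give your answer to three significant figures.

V = 4Q/(πD²) = 4·0.553/(π·0.500²) = 2.816 m/s
h_f = f(L/D)V²/(2g) = 0.01470·(1480/0.500)·2.816²/(2·9.81) = 17.59 m

h_f ≈ 17.6 m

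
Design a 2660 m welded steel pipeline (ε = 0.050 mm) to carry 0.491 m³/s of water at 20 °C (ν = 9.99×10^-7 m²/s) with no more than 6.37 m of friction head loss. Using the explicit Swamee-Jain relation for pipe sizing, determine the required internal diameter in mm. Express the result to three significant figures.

Swamee-Jain (Type III): D = 0.66·[ε^1.25·(LQ²/(gh_f))^4.75 + ν·Q^9.4·(L/(gh_f))^5.2]^0.04
LQ²/(gh_f) = 10.26; L/(gh_f) = 42.57
Term 1 = ε^1.25·(…)^4.75 = 0.267; Term 2 = ν·Q^9.4·(…)^5.2 = 0.369
D = 0.66·(0.267 + 0.369)^0.04 = 0.6482 m = 648 mm
Check: V = 1.49 m/s, Re = 9.65×10^5, f = 0.01320, h_f = 6.11 m ≈ 6.37 m ✓

D ≈ 648 mm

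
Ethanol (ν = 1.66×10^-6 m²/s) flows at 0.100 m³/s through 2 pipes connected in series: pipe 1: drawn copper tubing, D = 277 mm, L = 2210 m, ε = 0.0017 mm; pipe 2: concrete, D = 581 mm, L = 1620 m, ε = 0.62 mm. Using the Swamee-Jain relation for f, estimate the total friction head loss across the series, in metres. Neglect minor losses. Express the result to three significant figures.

H ≈ 16.9 m

Pipe 1: V = 1.659 m/s, Re = 2.77×10^5, ε/D = 6.14×10^-6, f = 0.01466, h_1 = f(L/D)V²/2g = 16.42 m
Pipe 2: V = 0.3772 m/s, Re = 1.32×10^5, ε/D = 0.00107, f = 0.02206, h_2 = f(L/D)V²/2g = 0.4459 m
Series → Q common, losses add: H = Σh = 16.86 m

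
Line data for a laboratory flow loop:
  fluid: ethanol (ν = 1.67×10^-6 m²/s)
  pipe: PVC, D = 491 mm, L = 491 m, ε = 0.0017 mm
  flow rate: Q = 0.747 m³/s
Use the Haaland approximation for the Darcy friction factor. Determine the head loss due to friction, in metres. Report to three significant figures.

h_f ≈ 9.02 m

V = 4Q/(πD²) = 4·0.747/(π·0.491²) = 3.945 m/s
Re = VD/ν = 3.945·0.491/1.67×10^-6 = 1.16×10^6 → turbulent
ε/D = 0.0017/491 = 3.46×10^-6
Haaland: f = 0.01137
h_f = f(L/D)V²/(2g) = 0.01137·(491/0.491)·3.945²/(2·9.81) = 9.017 m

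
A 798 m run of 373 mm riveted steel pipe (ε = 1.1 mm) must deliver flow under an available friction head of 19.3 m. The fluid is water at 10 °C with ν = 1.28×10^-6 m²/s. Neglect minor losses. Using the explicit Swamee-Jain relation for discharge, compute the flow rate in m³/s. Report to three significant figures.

Q ≈ 0.284 m³/s

Swamee-Jain (Type II): Q = -0.965·√(gD⁵h_f/L)·ln[ε/(3.7D) + √(3.17ν²L/(gD³h_f))]
√(gD⁵h_f/L) = √(9.81·0.373⁵·19.3/798) = 0.04139
ε/(3.7D) = 7.97×10^-4; √(3.17ν²L/(gD³h_f)) = 2.05×10^-5
Q = -0.965·0.04139·ln(8.176×10^-4) = 0.2839 m³/s
Check: V = 2.60 m/s, Re = 7.57×10^5, f = 0.02631, h_f = 19.4 m ≈ 19.3 m ✓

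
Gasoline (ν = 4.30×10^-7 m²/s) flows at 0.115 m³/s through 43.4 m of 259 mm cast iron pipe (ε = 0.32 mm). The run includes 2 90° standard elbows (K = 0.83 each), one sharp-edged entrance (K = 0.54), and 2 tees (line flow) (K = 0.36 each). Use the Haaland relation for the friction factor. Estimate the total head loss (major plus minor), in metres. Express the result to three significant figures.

V = 4Q/(πD²) = 2.183 m/s; V²/2g = 0.2428 m
Re = 1.31×10^6, ε/D = 0.00124 → f = 0.02090 (Haaland)
Major: h_f = f(L/D)·V²/2g = 0.02090·167.6·0.2428 = 0.8506 m
Minor: ΣK = 2.92; h_m = ΣK·V²/2g = 0.7091 m
Total H_L = 0.8506 + 0.7091 = 1.560 m

H_L ≈ 1.56 m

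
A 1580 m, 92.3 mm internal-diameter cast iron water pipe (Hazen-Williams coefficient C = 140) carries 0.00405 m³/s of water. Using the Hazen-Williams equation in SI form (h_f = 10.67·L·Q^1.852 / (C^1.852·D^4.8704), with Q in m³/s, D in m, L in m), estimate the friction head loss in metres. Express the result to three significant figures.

h_f ≈ 7.26 m

h_f = 10.67·1580·0.00405^1.852 / (140^1.852·0.0923^4.8704) = 7.262 m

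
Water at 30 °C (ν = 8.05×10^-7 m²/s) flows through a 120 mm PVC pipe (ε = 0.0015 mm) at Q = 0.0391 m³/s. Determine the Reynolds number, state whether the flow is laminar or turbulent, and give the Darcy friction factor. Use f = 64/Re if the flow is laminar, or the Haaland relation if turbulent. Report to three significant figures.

V = 4Q/(πD²) = 3.457 m/s
Re = VD/ν = 3.457·0.120/8.05×10^-7 = 5.15×10^5
Re > 4000 → turbulent; ε/D = 1.25×10^-5
Haaland: f = 0.01314

Re ≈ 5.15×10^5; turbulent; f ≈ 0.0131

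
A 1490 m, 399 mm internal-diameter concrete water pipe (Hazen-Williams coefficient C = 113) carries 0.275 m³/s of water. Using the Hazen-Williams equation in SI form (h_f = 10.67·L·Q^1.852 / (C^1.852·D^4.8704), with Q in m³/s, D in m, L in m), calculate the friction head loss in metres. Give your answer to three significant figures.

h_f ≈ 20.1 m

h_f = 10.67·1490·0.275^1.852 / (113^1.852·0.399^4.8704) = 20.14 m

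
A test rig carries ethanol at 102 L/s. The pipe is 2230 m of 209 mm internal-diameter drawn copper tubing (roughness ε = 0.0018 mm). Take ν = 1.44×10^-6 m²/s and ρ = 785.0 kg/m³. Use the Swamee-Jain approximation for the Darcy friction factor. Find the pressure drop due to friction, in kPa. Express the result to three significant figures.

Δp ≈ 502 kPa

V = 4Q/(πD²) = 4·0.102/(π·0.209²) = 2.973 m/s
Re = VD/ν = 2.973·0.209/1.44×10^-6 = 4.32×10^5 → turbulent
ε/D = 0.0018/209 = 8.61×10^-6
Swamee-Jain: f = 0.01357
h_f = f(L/D)V²/(2g) = 0.01357·(2230/0.209)·2.973²/(2·9.81) = 65.23 m
Δp = ρg·h_f = 785.0·9.81·65.23 = 502.3 kPa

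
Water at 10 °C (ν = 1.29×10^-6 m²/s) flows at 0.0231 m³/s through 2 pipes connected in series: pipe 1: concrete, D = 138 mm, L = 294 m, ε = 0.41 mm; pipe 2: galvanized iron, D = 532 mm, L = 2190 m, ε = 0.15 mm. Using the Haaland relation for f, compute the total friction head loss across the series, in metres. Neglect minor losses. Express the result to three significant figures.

H ≈ 7.01 m

Pipe 1: V = 1.544 m/s, Re = 1.65×10^5, ε/D = 0.00297, f = 0.02687, h_1 = f(L/D)V²/2g = 6.960 m
Pipe 2: V = 0.1039 m/s, Re = 4.29×10^4, ε/D = 2.82×10^-4, f = 0.02223, h_2 = f(L/D)V²/2g = 0.05037 m
Series → Q common, losses add: H = Σh = 7.011 m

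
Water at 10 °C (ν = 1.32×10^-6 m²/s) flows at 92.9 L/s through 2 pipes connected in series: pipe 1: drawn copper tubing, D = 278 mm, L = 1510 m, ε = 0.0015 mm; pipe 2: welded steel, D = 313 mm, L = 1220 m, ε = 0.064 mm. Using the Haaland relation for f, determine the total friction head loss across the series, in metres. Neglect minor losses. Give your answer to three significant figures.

Pipe 1: V = 1.531 m/s, Re = 3.22×10^5, ε/D = 5.40×10^-6, f = 0.01420, h_1 = f(L/D)V²/2g = 9.206 m
Pipe 2: V = 1.207 m/s, Re = 2.86×10^5, ε/D = 2.04×10^-4, f = 0.01618, h_2 = f(L/D)V²/2g = 4.686 m
Series → Q common, losses add: H = Σh = 13.89 m

H ≈ 13.9 m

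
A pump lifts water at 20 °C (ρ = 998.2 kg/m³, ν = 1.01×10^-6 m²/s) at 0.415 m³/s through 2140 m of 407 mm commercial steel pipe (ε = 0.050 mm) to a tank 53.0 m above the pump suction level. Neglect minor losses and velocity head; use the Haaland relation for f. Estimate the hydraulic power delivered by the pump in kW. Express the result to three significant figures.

V = 4Q/(πD²) = 3.190 m/s; Re = 1.29×10^6; ε/D = 1.23×10^-4; f = 0.01343
h_f = f(L/D)V²/2g = 36.61 m
Total head H = z + h_f = 53.0 + 36.61 = 89.61 m
P_hyd = ρgQH = 998.2·9.81·0.415·89.61 = 364.2 kW

P_hyd ≈ 364 kW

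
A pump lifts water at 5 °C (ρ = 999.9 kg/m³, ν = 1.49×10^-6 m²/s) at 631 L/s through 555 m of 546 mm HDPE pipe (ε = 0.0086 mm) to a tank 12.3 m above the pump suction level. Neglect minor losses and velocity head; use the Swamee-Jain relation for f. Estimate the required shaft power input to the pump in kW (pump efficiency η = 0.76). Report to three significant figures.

P_shaft ≈ 137 kW

V = 4Q/(πD²) = 2.695 m/s; Re = 9.88×10^5; ε/D = 1.58×10^-5; f = 0.01201
h_f = f(L/D)V²/2g = 4.518 m
Total head H = z + h_f = 12.3 + 4.518 = 16.82 m
P_hyd = ρgQH = 999.9·9.81·0.631·16.82 = 104.1 kW
P_shaft = P_hyd/η = 104.1/0.76 = 137.0 kW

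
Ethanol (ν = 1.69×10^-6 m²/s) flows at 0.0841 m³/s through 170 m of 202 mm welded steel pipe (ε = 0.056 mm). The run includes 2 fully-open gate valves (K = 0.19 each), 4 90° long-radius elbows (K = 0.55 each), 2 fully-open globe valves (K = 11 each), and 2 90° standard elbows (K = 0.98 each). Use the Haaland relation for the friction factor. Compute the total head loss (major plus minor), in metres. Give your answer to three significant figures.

H_L ≈ 14.2 m

V = 4Q/(πD²) = 2.624 m/s; V²/2g = 0.3510 m
Re = 3.14×10^5, ε/D = 2.77×10^-4 → f = 0.01657 (Haaland)
Major: h_f = f(L/D)·V²/2g = 0.01657·841.6·0.3510 = 4.895 m
Minor: ΣK = 26.5; h_m = ΣK·V²/2g = 9.316 m
Total H_L = 4.895 + 9.316 = 14.21 m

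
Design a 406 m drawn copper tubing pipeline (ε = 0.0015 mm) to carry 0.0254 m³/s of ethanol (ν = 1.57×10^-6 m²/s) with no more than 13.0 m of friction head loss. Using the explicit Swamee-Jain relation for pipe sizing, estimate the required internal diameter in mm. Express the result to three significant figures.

Swamee-Jain (Type III): D = 0.66·[ε^1.25·(LQ²/(gh_f))^4.75 + ν·Q^9.4·(L/(gh_f))^5.2]^0.04
LQ²/(gh_f) = 0.002054; L/(gh_f) = 3.184
Term 1 = ε^1.25·(…)^4.75 = 9.01×10^-21; Term 2 = ν·Q^9.4·(…)^5.2 = 6.55×10^-19
D = 0.66·(9.01×10^-21 + 6.55×10^-19)^0.04 = 0.1237 m = 124 mm
Check: V = 2.11 m/s, Re = 1.66×10^5, f = 0.01620, h_f = 12.1 m ≈ 13.0 m ✓

D ≈ 124 mm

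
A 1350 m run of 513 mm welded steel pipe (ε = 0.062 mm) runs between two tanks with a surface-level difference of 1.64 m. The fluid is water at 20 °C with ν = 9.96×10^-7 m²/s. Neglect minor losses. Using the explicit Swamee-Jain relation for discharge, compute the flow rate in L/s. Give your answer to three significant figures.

Q ≈ 188 L/s

Swamee-Jain (Type II): Q = -0.965·√(gD⁵h_f/L)·ln[ε/(3.7D) + √(3.17ν²L/(gD³h_f))]
√(gD⁵h_f/L) = √(9.81·0.513⁵·1.64/1350) = 0.02058
ε/(3.7D) = 3.27×10^-5; √(3.17ν²L/(gD³h_f)) = 4.42×10^-5
Q = -0.965·0.02058·ln(7.687×10^-5) = 0.1881 m³/s
Check: V = 0.910 m/s, Re = 4.69×10^5, f = 0.01481, h_f = 1.65 m ≈ 1.64 m ✓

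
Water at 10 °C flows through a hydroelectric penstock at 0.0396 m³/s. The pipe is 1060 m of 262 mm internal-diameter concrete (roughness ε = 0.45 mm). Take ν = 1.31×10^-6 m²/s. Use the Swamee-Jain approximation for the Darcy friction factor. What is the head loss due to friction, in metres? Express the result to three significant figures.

V = 4Q/(πD²) = 4·0.0396/(π·0.262²) = 0.7345 m/s
Re = VD/ν = 0.7345·0.262/1.31×10^-6 = 1.47×10^5 → turbulent
ε/D = 0.45/262 = 0.00172
Swamee-Jain: f = 0.02400
h_f = f(L/D)V²/(2g) = 0.02400·(1060/0.262)·0.7345²/(2·9.81) = 2.670 m

h_f ≈ 2.67 m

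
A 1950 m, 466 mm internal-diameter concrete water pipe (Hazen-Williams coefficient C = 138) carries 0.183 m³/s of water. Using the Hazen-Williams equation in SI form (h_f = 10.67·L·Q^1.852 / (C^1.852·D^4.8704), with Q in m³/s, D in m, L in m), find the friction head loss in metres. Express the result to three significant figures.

h_f ≈ 4.02 m

h_f = 10.67·1950·0.183^1.852 / (138^1.852·0.466^4.8704) = 4.021 m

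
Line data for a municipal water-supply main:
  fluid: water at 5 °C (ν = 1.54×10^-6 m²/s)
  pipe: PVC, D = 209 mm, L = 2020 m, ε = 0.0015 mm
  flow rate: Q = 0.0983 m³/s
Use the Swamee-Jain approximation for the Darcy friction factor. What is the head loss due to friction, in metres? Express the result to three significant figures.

h_f ≈ 55.8 m

V = 4Q/(πD²) = 4·0.0983/(π·0.209²) = 2.865 m/s
Re = VD/ν = 2.865·0.209/1.54×10^-6 = 3.89×10^5 → turbulent
ε/D = 0.0015/209 = 7.18×10^-6
Swamee-Jain: f = 0.01380
h_f = f(L/D)V²/(2g) = 0.01380·(2020/0.209)·2.865²/(2·9.81) = 55.81 m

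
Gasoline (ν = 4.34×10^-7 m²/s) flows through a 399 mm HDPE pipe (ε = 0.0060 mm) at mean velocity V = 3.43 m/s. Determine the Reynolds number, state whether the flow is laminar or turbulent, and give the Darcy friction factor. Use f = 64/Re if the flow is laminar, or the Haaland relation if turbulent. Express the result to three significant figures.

Re ≈ 3.15×10^6; turbulent; f ≈ 0.0102

Re = VD/ν = 3.430·0.399/4.34×10^-7 = 3.15×10^6
Re > 4000 → turbulent; ε/D = 1.50×10^-5
Haaland: f = 0.01024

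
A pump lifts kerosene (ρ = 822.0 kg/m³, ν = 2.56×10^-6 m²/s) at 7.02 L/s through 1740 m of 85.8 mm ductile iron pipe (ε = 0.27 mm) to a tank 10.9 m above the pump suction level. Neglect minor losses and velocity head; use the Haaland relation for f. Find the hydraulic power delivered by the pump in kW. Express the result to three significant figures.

P_hyd ≈ 3.14 kW

V = 4Q/(πD²) = 1.214 m/s; Re = 4.07×10^4; ε/D = 0.00315; f = 0.02919
h_f = f(L/D)V²/2g = 44.48 m
Total head H = z + h_f = 10.9 + 44.48 = 55.38 m
P_hyd = ρgQH = 822.0·9.81·0.00702·55.38 = 3.135 kW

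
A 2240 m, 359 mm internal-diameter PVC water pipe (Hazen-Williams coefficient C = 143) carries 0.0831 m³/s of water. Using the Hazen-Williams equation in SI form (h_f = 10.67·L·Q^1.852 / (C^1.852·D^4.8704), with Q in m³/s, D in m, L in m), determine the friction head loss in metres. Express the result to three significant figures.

h_f = 10.67·2240·0.0831^1.852 / (143^1.852·0.359^4.8704) = 3.570 m

h_f ≈ 3.57 m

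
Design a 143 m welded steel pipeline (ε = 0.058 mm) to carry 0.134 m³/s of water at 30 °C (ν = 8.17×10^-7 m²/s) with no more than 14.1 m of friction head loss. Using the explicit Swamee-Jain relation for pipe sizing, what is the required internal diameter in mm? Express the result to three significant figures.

D ≈ 191 mm

Swamee-Jain (Type III): D = 0.66·[ε^1.25·(LQ²/(gh_f))^4.75 + ν·Q^9.4·(L/(gh_f))^5.2]^0.04
LQ²/(gh_f) = 0.01856; L/(gh_f) = 1.034
Term 1 = ε^1.25·(…)^4.75 = 3.02×10^-14; Term 2 = ν·Q^9.4·(…)^5.2 = 6.06×10^-15
D = 0.66·(3.02×10^-14 + 6.06×10^-15)^0.04 = 0.1914 m = 191 mm
Check: V = 4.66 m/s, Re = 1.09×10^6, f = 0.01573, h_f = 13.0 m ≈ 14.1 m ✓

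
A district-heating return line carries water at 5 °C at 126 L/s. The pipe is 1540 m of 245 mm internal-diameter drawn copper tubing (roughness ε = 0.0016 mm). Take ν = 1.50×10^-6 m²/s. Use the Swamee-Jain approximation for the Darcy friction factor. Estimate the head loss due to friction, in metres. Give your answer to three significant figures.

h_f ≈ 30.9 m

V = 4Q/(πD²) = 4·0.126/(π·0.245²) = 2.673 m/s
Re = VD/ν = 2.673·0.245/1.50×10^-6 = 4.37×10^5 → turbulent
ε/D = 0.0016/245 = 6.53×10^-6
Swamee-Jain: f = 0.01351
h_f = f(L/D)V²/(2g) = 0.01351·(1540/0.245)·2.673²/(2·9.81) = 30.92 m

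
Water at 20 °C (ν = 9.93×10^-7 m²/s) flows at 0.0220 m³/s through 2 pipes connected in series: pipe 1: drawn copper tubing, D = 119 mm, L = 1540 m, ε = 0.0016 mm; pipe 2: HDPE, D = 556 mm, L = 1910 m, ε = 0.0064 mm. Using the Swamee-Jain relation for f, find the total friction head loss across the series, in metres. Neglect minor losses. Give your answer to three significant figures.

H ≈ 39.2 m

Pipe 1: V = 1.978 m/s, Re = 2.37×10^5, ε/D = 1.34×10^-5, f = 0.01517, h_1 = f(L/D)V²/2g = 39.14 m
Pipe 2: V = 0.09061 m/s, Re = 5.07×10^4, ε/D = 1.15×10^-5, f = 0.02074, h_2 = f(L/D)V²/2g = 0.02982 m
Series → Q common, losses add: H = Σh = 39.17 m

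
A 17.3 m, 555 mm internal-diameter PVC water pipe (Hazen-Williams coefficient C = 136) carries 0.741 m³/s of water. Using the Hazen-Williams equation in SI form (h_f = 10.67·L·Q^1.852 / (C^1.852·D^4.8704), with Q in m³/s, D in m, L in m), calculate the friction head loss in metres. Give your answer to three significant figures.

h_f = 10.67·17.3·0.741^1.852 / (136^1.852·0.555^4.8704) = 0.2085 m

h_f ≈ 0.209 m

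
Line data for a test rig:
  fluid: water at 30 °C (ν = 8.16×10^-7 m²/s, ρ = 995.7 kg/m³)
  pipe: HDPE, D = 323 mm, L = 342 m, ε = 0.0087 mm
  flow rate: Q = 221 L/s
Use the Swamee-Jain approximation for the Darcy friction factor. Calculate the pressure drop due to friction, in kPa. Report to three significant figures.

Δp ≈ 46.5 kPa

V = 4Q/(πD²) = 4·0.221/(π·0.323²) = 2.697 m/s
Re = VD/ν = 2.697·0.323/8.16×10^-7 = 1.07×10^6 → turbulent
ε/D = 0.0087/323 = 2.69×10^-5
Swamee-Jain: f = 0.01213
h_f = f(L/D)V²/(2g) = 0.01213·(342/0.323)·2.697²/(2·9.81) = 4.761 m
Δp = ρg·h_f = 995.7·9.81·4.761 = 46.51 kPa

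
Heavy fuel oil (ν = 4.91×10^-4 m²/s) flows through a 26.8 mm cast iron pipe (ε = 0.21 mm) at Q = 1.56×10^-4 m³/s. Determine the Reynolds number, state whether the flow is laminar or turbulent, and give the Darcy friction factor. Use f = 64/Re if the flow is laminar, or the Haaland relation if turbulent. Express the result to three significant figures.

Re ≈ 15.1; laminar; f = 64/Re ≈ 4.24

V = 4Q/(πD²) = 0.2765 m/s
Re = VD/ν = 0.2765·0.0268/4.91×10^-4 = 15.1
Re < 2300 → laminar → f = 64/Re = 4.240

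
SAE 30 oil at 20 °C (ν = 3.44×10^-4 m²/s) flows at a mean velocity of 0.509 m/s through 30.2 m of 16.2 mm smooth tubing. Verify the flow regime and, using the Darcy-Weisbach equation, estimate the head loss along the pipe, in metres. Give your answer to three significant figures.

Re = VD/ν = 0.509·0.01620/3.44×10^-4 = 24.0 → laminar (Re < 2300)
f = 64/Re = 2.670
h_f = f(L/D)V²/(2g) = 2.670·(30.2/0.01620)·0.509²/(2·9.81) = 65.73 m

h_f ≈ 65.7 m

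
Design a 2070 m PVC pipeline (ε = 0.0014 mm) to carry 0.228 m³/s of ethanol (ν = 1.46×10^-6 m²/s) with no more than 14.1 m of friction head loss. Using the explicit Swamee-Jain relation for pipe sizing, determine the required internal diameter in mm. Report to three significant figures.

D ≈ 388 mm

Swamee-Jain (Type III): D = 0.66·[ε^1.25·(LQ²/(gh_f))^4.75 + ν·Q^9.4·(L/(gh_f))^5.2]^0.04
LQ²/(gh_f) = 0.7780; L/(gh_f) = 14.97
Term 1 = ε^1.25·(…)^4.75 = 1.46×10^-8; Term 2 = ν·Q^9.4·(…)^5.2 = 1.74×10^-6
D = 0.66·(1.46×10^-8 + 1.74×10^-6)^0.04 = 0.3884 m = 388 mm
Check: V = 1.92 m/s, Re = 5.12×10^5, f = 0.01309, h_f = 13.2 m ≈ 14.1 m ✓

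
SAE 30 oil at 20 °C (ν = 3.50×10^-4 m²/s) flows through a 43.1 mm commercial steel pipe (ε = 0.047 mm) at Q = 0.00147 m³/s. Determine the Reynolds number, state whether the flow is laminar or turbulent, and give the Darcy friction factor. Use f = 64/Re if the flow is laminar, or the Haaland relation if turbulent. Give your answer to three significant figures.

V = 4Q/(πD²) = 1.008 m/s
Re = VD/ν = 1.008·0.0431/3.50×10^-4 = 124
Re < 2300 → laminar → f = 64/Re = 0.5158

Re ≈ 124; laminar; f = 64/Re ≈ 0.516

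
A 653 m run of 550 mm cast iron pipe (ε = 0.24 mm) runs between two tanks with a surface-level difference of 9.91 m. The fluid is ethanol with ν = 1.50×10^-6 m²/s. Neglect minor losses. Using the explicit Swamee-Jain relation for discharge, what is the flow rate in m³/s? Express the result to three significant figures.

Swamee-Jain (Type II): Q = -0.965·√(gD⁵h_f/L)·ln[ε/(3.7D) + √(3.17ν²L/(gD³h_f))]
√(gD⁵h_f/L) = √(9.81·0.550⁵·9.91/653) = 0.08656
ε/(3.7D) = 1.18×10^-4; √(3.17ν²L/(gD³h_f)) = 1.70×10^-5
Q = -0.965·0.08656·ln(1.349×10^-4) = 0.7443 m³/s
Check: V = 3.13 m/s, Re = 1.15×10^6, f = 0.01678, h_f = 9.97 m ≈ 9.91 m ✓

Q ≈ 0.744 m³/s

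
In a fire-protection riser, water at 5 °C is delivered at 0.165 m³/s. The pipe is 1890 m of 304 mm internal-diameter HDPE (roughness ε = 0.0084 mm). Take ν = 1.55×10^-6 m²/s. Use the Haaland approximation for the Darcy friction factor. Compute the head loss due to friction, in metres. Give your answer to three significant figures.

V = 4Q/(πD²) = 4·0.165/(π·0.304²) = 2.273 m/s
Re = VD/ν = 2.273·0.304/1.55×10^-6 = 4.46×10^5 → turbulent
ε/D = 0.0084/304 = 2.76×10^-5
Haaland: f = 0.01364
h_f = f(L/D)V²/(2g) = 0.01364·(1890/0.304)·2.273²/(2·9.81) = 22.34 m

h_f ≈ 22.3 m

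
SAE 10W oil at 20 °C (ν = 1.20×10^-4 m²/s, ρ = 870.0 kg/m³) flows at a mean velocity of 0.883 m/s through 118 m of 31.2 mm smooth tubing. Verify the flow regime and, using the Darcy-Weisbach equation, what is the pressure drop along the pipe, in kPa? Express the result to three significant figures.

Re = VD/ν = 0.883·0.03120/1.20×10^-4 = 230 → laminar (Re < 2300)
f = 64/Re = 0.2788
h_f = f(L/D)V²/(2g) = 0.2788·(118/0.03120)·0.883²/(2·9.81) = 41.90 m
Δp = ρg·h_f = 870.0·9.81·41.90 = 357.6 kPa

Δp ≈ 358 kPa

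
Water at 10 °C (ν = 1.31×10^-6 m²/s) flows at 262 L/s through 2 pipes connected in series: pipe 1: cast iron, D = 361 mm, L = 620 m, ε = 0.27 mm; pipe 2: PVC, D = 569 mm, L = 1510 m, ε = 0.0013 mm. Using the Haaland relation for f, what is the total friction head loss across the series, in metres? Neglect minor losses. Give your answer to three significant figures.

H ≈ 12.7 m

Pipe 1: V = 2.560 m/s, Re = 7.05×10^5, ε/D = 7.48×10^-4, f = 0.01881, h_1 = f(L/D)V²/2g = 10.79 m
Pipe 2: V = 1.030 m/s, Re = 4.48×10^5, ε/D = 2.28×10^-6, f = 0.01335, h_2 = f(L/D)V²/2g = 1.917 m
Series → Q common, losses add: H = Σh = 12.71 m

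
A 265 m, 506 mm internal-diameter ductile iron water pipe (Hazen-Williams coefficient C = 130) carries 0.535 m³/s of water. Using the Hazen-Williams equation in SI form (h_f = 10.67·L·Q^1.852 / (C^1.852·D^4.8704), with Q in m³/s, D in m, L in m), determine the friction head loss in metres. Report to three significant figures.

h_f ≈ 2.98 m

h_f = 10.67·265·0.535^1.852 / (130^1.852·0.506^4.8704) = 2.980 m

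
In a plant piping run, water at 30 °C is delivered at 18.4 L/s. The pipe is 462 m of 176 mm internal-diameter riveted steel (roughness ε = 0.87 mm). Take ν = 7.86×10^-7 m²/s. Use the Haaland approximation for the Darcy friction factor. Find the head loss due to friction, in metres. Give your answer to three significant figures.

V = 4Q/(πD²) = 4·0.0184/(π·0.176²) = 0.7563 m/s
Re = VD/ν = 0.7563·0.176/7.86×10^-7 = 1.69×10^5 → turbulent
ε/D = 0.87/176 = 0.00494
Haaland: f = 0.03084
h_f = f(L/D)V²/(2g) = 0.03084·(462/0.176)·0.7563²/(2·9.81) = 2.360 m

h_f ≈ 2.36 m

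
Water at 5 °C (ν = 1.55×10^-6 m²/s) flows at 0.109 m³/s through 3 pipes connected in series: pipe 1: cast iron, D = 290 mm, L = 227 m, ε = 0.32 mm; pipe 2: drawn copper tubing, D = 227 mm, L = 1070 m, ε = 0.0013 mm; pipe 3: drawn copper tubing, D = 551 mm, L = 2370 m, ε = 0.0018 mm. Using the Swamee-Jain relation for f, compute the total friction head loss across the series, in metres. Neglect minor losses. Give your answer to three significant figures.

H ≈ 27.0 m

Pipe 1: V = 1.650 m/s, Re = 3.09×10^5, ε/D = 0.00110, f = 0.02114, h_1 = f(L/D)V²/2g = 2.297 m
Pipe 2: V = 2.693 m/s, Re = 3.94×10^5, ε/D = 5.73×10^-6, f = 0.01374, h_2 = f(L/D)V²/2g = 23.95 m
Pipe 3: V = 0.4571 m/s, Re = 1.62×10^5, ε/D = 3.27×10^-6, f = 0.01621, h_3 = f(L/D)V²/2g = 0.7424 m
Series → Q common, losses add: H = Σh = 26.99 m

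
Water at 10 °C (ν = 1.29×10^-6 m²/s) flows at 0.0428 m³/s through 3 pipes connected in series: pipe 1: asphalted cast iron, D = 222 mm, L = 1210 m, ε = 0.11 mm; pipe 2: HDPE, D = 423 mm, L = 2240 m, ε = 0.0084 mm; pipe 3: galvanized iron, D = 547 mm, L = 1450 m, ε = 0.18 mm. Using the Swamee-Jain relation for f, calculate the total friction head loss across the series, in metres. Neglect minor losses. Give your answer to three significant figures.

Pipe 1: V = 1.106 m/s, Re = 1.90×10^5, ε/D = 4.95×10^-4, f = 0.01900, h_1 = f(L/D)V²/2g = 6.452 m
Pipe 2: V = 0.3046 m/s, Re = 9.99×10^4, ε/D = 1.99×10^-5, f = 0.01799, h_2 = f(L/D)V²/2g = 0.4504 m
Pipe 3: V = 0.1821 m/s, Re = 7.72×10^4, ε/D = 3.29×10^-4, f = 0.02044, h_3 = f(L/D)V²/2g = 0.09159 m
Series → Q common, losses add: H = Σh = 6.994 m

H ≈ 6.99 m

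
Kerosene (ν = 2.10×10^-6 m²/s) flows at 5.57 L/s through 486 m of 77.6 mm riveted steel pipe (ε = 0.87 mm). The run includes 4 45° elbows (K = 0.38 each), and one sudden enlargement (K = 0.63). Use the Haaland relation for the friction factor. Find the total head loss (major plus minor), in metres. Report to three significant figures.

V = 4Q/(πD²) = 1.178 m/s; V²/2g = 0.07069 m
Re = 4.35×10^4, ε/D = 0.0112 → f = 0.04068 (Haaland)
Major: h_f = f(L/D)·V²/2g = 0.04068·6263·0.07069 = 18.01 m
Minor: ΣK = 2.15; h_m = ΣK·V²/2g = 0.1520 m
Total H_L = 18.01 + 0.1520 = 18.16 m

H_L ≈ 18.2 m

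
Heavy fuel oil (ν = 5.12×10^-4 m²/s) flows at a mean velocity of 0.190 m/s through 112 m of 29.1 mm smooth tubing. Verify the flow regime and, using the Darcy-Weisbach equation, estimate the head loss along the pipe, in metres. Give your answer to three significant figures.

h_f ≈ 42.0 m

Re = VD/ν = 0.190·0.02910/5.12×10^-4 = 10.8 → laminar (Re < 2300)
f = 64/Re = 5.927
h_f = f(L/D)V²/(2g) = 5.927·(112/0.02910)·0.190²/(2·9.81) = 41.97 m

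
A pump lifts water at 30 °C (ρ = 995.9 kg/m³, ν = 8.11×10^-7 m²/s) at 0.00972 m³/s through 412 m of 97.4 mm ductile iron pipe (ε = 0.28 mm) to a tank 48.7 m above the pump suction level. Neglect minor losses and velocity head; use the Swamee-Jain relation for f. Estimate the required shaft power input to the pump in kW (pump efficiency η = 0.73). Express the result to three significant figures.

P_shaft ≈ 7.62 kW

V = 4Q/(πD²) = 1.305 m/s; Re = 1.57×10^5; ε/D = 0.00287; f = 0.02693
h_f = f(L/D)V²/2g = 9.882 m
Total head H = z + h_f = 48.7 + 9.882 = 58.58 m
P_hyd = ρgQH = 995.9·9.81·0.00972·58.58 = 5.563 kW
P_shaft = P_hyd/η = 5.563/0.73 = 7.621 kW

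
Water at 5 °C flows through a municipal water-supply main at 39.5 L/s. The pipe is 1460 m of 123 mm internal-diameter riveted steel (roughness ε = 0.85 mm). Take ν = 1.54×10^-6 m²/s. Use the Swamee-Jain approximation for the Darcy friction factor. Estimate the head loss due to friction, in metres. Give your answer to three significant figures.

h_f ≈ 227 m

V = 4Q/(πD²) = 4·0.0395/(π·0.123²) = 3.324 m/s
Re = VD/ν = 3.324·0.123/1.54×10^-6 = 2.66×10^5 → turbulent
ε/D = 0.85/123 = 0.00691
Swamee-Jain: f = 0.03400
h_f = f(L/D)V²/(2g) = 0.03400·(1460/0.123)·3.324²/(2·9.81) = 227.3 m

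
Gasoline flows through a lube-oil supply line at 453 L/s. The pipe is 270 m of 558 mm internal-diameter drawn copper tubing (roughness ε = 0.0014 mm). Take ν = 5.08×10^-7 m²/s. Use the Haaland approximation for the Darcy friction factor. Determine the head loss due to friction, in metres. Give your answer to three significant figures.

h_f ≈ 0.879 m

V = 4Q/(πD²) = 4·0.453/(π·0.558²) = 1.852 m/s
Re = VD/ν = 1.852·0.558/5.08×10^-7 = 2.03×10^6 → turbulent
ε/D = 0.0014/558 = 2.51×10^-6
Haaland: f = 0.01038
h_f = f(L/D)V²/(2g) = 0.01038·(270/0.558)·1.852²/(2·9.81) = 0.8788 m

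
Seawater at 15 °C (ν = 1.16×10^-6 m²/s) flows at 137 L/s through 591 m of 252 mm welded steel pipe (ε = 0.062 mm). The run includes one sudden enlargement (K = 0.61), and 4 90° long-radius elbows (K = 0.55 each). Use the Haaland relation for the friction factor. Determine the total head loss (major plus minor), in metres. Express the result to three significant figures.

V = 4Q/(πD²) = 2.747 m/s; V²/2g = 0.3846 m
Re = 5.97×10^5, ε/D = 2.46×10^-4 → f = 0.01551 (Haaland)
Major: h_f = f(L/D)·V²/2g = 0.01551·2345·0.3846 = 13.99 m
Minor: ΣK = 2.81; h_m = ΣK·V²/2g = 1.081 m
Total H_L = 13.99 + 1.081 = 15.07 m

H_L ≈ 15.1 m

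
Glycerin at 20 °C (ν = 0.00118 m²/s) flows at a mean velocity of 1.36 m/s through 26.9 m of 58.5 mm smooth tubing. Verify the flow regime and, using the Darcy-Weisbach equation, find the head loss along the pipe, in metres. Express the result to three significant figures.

h_f ≈ 41.1 m

Re = VD/ν = 1.36·0.05850/0.00118 = 67.4 → laminar (Re < 2300)
f = 64/Re = 0.9492
h_f = f(L/D)V²/(2g) = 0.9492·(26.9/0.05850)·1.36²/(2·9.81) = 41.15 m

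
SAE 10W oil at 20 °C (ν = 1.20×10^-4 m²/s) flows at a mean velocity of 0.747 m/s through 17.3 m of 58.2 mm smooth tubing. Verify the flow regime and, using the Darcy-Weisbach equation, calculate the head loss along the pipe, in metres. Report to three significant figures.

Re = VD/ν = 0.747·0.05820/1.20×10^-4 = 362 → laminar (Re < 2300)
f = 64/Re = 0.1767
h_f = f(L/D)V²/(2g) = 0.1767·(17.3/0.05820)·0.747²/(2·9.81) = 1.493 m

h_f ≈ 1.49 m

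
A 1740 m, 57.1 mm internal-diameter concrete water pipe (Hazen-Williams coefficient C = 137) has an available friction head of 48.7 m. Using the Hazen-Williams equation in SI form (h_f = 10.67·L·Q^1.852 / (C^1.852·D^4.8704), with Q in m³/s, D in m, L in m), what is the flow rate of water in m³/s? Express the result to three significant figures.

Rearranging: Q = [h_f·C^1.852·D^4.8704 / (10.67·L)]^(1/1.852)
Q = [48.7·137^1.852·0.0571^4.8704 / (10.67·1740)]^0.540 = 0.002973 m³/s

Q ≈ 0.00297 m³/s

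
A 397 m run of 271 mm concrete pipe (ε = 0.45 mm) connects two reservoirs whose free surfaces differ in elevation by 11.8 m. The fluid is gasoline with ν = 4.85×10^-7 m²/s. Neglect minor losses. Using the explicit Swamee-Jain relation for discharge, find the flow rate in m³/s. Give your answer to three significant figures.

Swamee-Jain (Type II): Q = -0.965·√(gD⁵h_f/L)·ln[ε/(3.7D) + √(3.17ν²L/(gD³h_f))]
√(gD⁵h_f/L) = √(9.81·0.271⁵·11.8/397) = 0.02064
ε/(3.7D) = 4.49×10^-4; √(3.17ν²L/(gD³h_f)) = 1.13×10^-5
Q = -0.965·0.02064·ln(4.601×10^-4) = 0.1531 m³/s
Check: V = 2.65 m/s, Re = 1.48×10^6, f = 0.02251, h_f = 11.8 m ≈ 11.8 m ✓

Q ≈ 0.153 m³/s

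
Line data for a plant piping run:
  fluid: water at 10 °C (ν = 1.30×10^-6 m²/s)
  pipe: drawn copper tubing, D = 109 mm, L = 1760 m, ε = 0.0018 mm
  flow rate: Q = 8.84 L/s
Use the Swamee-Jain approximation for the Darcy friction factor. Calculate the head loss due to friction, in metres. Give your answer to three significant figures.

h_f ≈ 13.9 m

V = 4Q/(πD²) = 4·0.00884/(π·0.109²) = 0.9473 m/s
Re = VD/ν = 0.9473·0.109/1.30×10^-6 = 7.94×10^4 → turbulent
ε/D = 0.0018/109 = 1.65×10^-5
Swamee-Jain: f = 0.01884
h_f = f(L/D)V²/(2g) = 0.01884·(1760/0.109)·0.9473²/(2·9.81) = 13.92 m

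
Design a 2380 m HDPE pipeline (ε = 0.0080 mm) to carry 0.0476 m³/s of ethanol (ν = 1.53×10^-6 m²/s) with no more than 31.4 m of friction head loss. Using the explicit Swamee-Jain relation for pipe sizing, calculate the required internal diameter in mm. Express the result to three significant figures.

Swamee-Jain (Type III): D = 0.66·[ε^1.25·(LQ²/(gh_f))^4.75 + ν·Q^9.4·(L/(gh_f))^5.2]^0.04
LQ²/(gh_f) = 0.01751; L/(gh_f) = 7.726
Term 1 = ε^1.25·(…)^4.75 = 1.92×10^-15; Term 2 = ν·Q^9.4·(…)^5.2 = 2.35×10^-14
D = 0.66·(1.92×10^-15 + 2.35×10^-14)^0.04 = 0.1887 m = 189 mm
Check: V = 1.70 m/s, Re = 2.10×10^5, f = 0.01578, h_f = 29.4 m ≈ 31.4 m ✓

D ≈ 189 mm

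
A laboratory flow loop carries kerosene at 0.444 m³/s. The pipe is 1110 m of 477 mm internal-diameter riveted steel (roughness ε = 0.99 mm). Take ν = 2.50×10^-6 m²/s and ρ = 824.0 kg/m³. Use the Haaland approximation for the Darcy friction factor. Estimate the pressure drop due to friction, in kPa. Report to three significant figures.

Δp ≈ 142 kPa

V = 4Q/(πD²) = 4·0.444/(π·0.477²) = 2.485 m/s
Re = VD/ν = 2.485·0.477/2.50×10^-6 = 4.74×10^5 → turbulent
ε/D = 0.99/477 = 0.00208
Haaland: f = 0.02403
h_f = f(L/D)V²/(2g) = 0.02403·(1110/0.477)·2.485²/(2·9.81) = 17.60 m
Δp = ρg·h_f = 824.0·9.81·17.60 = 142.2 kPa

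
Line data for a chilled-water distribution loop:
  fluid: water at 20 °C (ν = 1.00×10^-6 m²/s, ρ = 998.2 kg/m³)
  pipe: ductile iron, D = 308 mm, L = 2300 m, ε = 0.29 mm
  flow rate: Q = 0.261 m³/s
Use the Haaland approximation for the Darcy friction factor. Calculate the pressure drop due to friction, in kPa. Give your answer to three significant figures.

V = 4Q/(πD²) = 4·0.261/(π·0.308²) = 3.503 m/s
Re = VD/ν = 3.503·0.308/1.00×10^-6 = 1.08×10^6 → turbulent
ε/D = 0.29/308 = 9.42×10^-4
Haaland: f = 0.01965
h_f = f(L/D)V²/(2g) = 0.01965·(2300/0.308)·3.503²/(2·9.81) = 91.77 m
Δp = ρg·h_f = 998.2·9.81·91.77 = 898.6 kPa

Δp ≈ 899 kPa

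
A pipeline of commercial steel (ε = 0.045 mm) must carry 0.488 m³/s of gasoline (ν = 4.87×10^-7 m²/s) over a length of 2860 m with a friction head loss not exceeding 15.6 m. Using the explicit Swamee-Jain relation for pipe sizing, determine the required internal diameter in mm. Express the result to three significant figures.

Swamee-Jain (Type III): D = 0.66·[ε^1.25·(LQ²/(gh_f))^4.75 + ν·Q^9.4·(L/(gh_f))^5.2]^0.04
LQ²/(gh_f) = 4.451; L/(gh_f) = 18.69
Term 1 = ε^1.25·(…)^4.75 = 0.00443; Term 2 = ν·Q^9.4·(…)^5.2 = 0.00235
D = 0.66·(0.00443 + 0.00235)^0.04 = 0.5405 m = 540 mm
Check: V = 2.13 m/s, Re = 2.36×10^6, f = 0.01245, h_f = 15.2 m ≈ 15.6 m ✓

D ≈ 540 mm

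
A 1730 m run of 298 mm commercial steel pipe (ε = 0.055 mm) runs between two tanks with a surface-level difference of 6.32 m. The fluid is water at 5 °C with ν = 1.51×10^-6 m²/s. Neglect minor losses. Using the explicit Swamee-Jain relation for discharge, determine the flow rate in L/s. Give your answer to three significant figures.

Q ≈ 78.8 L/s

Swamee-Jain (Type II): Q = -0.965·√(gD⁵h_f/L)·ln[ε/(3.7D) + √(3.17ν²L/(gD³h_f))]
√(gD⁵h_f/L) = √(9.81·0.298⁵·6.32/1730) = 0.009177
ε/(3.7D) = 4.99×10^-5; √(3.17ν²L/(gD³h_f)) = 8.73×10^-5
Q = -0.965·0.009177·ln(1.372×10^-4) = 0.07877 m³/s
Check: V = 1.13 m/s, Re = 2.23×10^5, f = 0.01678, h_f = 6.33 m ≈ 6.32 m ✓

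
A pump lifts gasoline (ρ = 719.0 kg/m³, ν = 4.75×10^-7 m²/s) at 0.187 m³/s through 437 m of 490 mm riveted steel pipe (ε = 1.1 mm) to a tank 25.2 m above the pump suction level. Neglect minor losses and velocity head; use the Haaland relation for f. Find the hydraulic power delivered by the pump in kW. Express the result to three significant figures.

P_hyd ≈ 34.7 kW

V = 4Q/(πD²) = 0.9917 m/s; Re = 1.02×10^6; ε/D = 0.00224; f = 0.02435
h_f = f(L/D)V²/2g = 1.089 m
Total head H = z + h_f = 25.2 + 1.089 = 26.29 m
P_hyd = ρgQH = 719.0·9.81·0.187·26.29 = 34.67 kW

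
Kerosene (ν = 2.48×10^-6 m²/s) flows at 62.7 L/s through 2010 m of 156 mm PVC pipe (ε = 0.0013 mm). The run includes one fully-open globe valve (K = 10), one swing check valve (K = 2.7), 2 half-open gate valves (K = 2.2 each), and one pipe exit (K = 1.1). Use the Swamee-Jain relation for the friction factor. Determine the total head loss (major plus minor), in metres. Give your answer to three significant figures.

H_L ≈ 120 m

V = 4Q/(πD²) = 3.280 m/s; V²/2g = 0.5485 m
Re = 2.06×10^5, ε/D = 8.33×10^-6 → f = 0.01552 (Swamee-Jain)
Major: h_f = f(L/D)·V²/2g = 0.01552·12885·0.5485 = 109.7 m
Minor: ΣK = 18.2; h_m = ΣK·V²/2g = 9.982 m
Total H_L = 109.7 + 9.982 = 119.6 m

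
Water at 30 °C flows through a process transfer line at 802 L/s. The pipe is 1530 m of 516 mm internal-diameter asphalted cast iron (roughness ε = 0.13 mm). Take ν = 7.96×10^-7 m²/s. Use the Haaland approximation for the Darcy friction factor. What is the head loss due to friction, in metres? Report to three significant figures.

V = 4Q/(πD²) = 4·0.802/(π·0.516²) = 3.835 m/s
Re = VD/ν = 3.835·0.516/7.96×10^-7 = 2.49×10^6 → turbulent
ε/D = 0.13/516 = 2.52×10^-4
Haaland: f = 0.01473
h_f = f(L/D)V²/(2g) = 0.01473·(1530/0.516)·3.835²/(2·9.81) = 32.75 m

h_f ≈ 32.7 m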